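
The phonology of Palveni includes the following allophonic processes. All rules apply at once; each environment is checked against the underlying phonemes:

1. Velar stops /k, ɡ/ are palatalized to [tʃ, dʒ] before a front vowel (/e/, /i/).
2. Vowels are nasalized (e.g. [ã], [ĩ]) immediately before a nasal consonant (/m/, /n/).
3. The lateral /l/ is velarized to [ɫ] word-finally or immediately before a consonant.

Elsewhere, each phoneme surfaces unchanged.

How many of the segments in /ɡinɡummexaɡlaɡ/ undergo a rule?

Segments that undergo a rule: /ɡ/ → [dʒ] (rule 1); /i/ → [ĩ] (rule 2); /u/ → [ũ] (rule 2).
All other segments surface unchanged.

3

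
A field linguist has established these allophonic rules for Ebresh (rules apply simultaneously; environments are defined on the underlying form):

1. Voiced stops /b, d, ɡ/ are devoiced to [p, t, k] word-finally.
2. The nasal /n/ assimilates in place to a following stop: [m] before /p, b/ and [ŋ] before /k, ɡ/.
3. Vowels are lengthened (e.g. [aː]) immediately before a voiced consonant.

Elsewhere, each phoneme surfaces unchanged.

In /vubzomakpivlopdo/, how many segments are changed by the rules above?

Segments that undergo a rule: /u/ → [uː] (rule 3); /o/ → [oː] (rule 3); /i/ → [iː] (rule 3).
All other segments surface unchanged.

3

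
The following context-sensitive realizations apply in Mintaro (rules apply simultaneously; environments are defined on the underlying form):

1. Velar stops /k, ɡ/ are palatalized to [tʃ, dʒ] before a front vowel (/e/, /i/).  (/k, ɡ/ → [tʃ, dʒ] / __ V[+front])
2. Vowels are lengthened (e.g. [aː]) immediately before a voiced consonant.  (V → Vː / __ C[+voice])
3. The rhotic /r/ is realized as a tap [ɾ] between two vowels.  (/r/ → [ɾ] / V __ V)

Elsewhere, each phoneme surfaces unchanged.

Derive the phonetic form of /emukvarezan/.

[eːmukvaːɾeːzaːn]

/e/ — word-initial, before a voiced consonant — surfaces as [eː] (rule 2).
/m/ stays [m].
/u/ (between /m/ and /k/) fails the environment for rule 2, so it stays [u].
/k/ (between /u/ and /v/) fails the environment for rule 1, so it stays [k].
/v/ (between /k/ and /a/) is unaffected → [v].
/a/ meets the environment for rule 2 (before a voiced consonant) → [aː].
/r/ (between /a/ and /e/): between two vowels, so rule 3 applies → [ɾ].
/e/ (between /r/ and /z/): before a voiced consonant, so rule 2 applies → [eː].
/z/ — not in any rule's target class → [z].
/a/ meets the environment for rule 2 (before a voiced consonant) → [aː].
/n/ — not in any rule's target class → [n].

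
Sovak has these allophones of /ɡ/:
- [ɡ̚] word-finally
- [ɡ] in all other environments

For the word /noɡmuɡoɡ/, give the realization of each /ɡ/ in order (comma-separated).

Occurrence 1 (position 3): no conditioning environment matches → elsewhere allophone [ɡ].
Occurrence 2 (position 6): no conditioning environment matches → elsewhere allophone [ɡ].
Occurrence 3 (position 8): word-finally → [ɡ̚].

[ɡ], [ɡ], [ɡ̚]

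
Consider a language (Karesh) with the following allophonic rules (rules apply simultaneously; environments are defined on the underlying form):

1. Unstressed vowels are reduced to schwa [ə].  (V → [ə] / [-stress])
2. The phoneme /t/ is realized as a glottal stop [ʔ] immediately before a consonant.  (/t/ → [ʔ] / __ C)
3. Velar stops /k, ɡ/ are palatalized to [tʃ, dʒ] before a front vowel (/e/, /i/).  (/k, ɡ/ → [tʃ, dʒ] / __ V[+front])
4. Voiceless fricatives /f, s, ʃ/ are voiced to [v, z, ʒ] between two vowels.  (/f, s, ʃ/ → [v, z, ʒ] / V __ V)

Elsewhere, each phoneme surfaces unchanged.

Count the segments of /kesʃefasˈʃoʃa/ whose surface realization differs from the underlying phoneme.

Segments that undergo a rule: /k/ → [tʃ] (rule 3); /e/ → [ə] (rule 1); /e/ → [ə] (rule 1); /f/ → [v] (rule 4); /a/ → [ə] (rule 1); /ʃ/ → [ʒ] (rule 4); /a/ → [ə] (rule 1).
All other segments surface unchanged.

7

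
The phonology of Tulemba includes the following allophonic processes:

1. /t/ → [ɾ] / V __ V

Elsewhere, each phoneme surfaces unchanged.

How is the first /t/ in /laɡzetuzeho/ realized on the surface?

/t/ (between /e/ and /u/): between two vowels, so rule 1 applies → [ɾ].

[ɾ]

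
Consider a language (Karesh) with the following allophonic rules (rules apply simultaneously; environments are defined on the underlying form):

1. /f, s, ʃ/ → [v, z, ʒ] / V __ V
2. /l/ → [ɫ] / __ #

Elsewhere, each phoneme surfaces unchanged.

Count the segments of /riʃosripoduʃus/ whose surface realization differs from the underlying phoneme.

2

Segments that undergo a rule: /ʃ/ → [ʒ] (rule 1); /ʃ/ → [ʒ] (rule 1).
All other segments surface unchanged.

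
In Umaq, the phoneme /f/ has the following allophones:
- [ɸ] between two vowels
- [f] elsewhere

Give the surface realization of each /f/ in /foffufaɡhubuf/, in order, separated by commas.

Occurrence 1 (position 1): no conditioning environment matches → elsewhere allophone [f].
Occurrence 2 (position 3): no conditioning environment matches → elsewhere allophone [f].
Occurrence 3 (position 4): no conditioning environment matches → elsewhere allophone [f].
Occurrence 4 (position 6): between two vowels → [ɸ].
Occurrence 5 (position 13): no conditioning environment matches → elsewhere allophone [f].

[f], [f], [f], [ɸ], [f]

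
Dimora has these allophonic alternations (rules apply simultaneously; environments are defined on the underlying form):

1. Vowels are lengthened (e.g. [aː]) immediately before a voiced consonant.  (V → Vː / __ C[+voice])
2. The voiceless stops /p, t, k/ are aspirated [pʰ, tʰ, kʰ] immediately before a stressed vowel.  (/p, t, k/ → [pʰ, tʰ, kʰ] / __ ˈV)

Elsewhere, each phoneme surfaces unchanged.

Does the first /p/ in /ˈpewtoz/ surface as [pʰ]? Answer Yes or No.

/p/ (word-initial): immediately before a stressed vowel, so rule 2 applies → [pʰ].
The actual realization is [pʰ], which matches [pʰ].

Yes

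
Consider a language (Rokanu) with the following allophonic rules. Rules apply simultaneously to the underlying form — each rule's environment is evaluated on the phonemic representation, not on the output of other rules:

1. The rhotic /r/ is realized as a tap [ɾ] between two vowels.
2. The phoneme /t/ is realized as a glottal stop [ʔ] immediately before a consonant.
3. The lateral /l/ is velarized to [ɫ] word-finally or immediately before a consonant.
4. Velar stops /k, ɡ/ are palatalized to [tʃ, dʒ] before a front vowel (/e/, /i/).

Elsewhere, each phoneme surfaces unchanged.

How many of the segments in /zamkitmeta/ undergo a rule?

Segments that undergo a rule: /k/ → [tʃ] (rule 4); /t/ → [ʔ] (rule 2).
All other segments surface unchanged.

2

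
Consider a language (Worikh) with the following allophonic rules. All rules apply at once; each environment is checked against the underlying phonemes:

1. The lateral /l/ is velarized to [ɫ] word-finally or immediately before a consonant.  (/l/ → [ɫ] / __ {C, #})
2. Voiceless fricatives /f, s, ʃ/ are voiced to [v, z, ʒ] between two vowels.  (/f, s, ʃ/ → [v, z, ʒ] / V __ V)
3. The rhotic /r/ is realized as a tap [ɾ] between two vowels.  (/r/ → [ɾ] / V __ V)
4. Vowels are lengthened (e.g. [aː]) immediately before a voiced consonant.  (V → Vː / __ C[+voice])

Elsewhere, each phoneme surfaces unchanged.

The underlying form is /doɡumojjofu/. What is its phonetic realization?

[doːɡuːmoːjjovu]

/d/ (word-initial) is unaffected → [d].
/o/ (between /d/ and /ɡ/): before a voiced consonant, so rule 4 applies → [oː].
/ɡ/ stays [ɡ].
/u/ (between /ɡ/ and /m/) occurs before a voiced consonant → [uː] by rule 4.
/m/ (between /u/ and /o/) is unaffected → [m].
Rule 4 applies to /o/ (between /m/ and /j/: before a voiced consonant) → [oː].
/j/ stays [j].
/j/ (between /j/ and /o/): no rule targets it → [j].
/o/ (between /j/ and /f/): rule 4 targets it, but not before a voiced consonant → unchanged [o].
/f/ (between /o/ and /u/) occurs between two vowels → [v] by rule 2.
/u/ (word-final): rule 4 targets it, but not before a voiced consonant → unchanged [u].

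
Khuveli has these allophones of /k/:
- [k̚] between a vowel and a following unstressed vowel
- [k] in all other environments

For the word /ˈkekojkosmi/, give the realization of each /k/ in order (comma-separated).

Occurrence 1 (position 1): no conditioning environment matches → elsewhere allophone [k].
Occurrence 2 (position 3): between a vowel and a following unstressed vowel → [k̚].
Occurrence 3 (position 6): no conditioning environment matches → elsewhere allophone [k].

[k], [k̚], [k]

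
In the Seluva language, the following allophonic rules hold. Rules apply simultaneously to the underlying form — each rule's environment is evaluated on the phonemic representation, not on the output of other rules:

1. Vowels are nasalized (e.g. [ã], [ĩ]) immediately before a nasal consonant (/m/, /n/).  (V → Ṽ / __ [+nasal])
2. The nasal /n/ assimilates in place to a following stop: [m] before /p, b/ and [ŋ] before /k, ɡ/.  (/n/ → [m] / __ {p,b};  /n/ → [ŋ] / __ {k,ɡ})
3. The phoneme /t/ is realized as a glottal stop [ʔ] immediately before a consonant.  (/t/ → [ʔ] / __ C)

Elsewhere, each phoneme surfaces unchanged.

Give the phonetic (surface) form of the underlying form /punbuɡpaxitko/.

/p/ stays [p].
/u/ — between /p/ and /n/, before a nasal consonant — surfaces as [ũ] (rule 1).
/n/ — between /u/ and /b/, before a labial or velar stop — surfaces as [m] (rule 2).
/b/ stays [b].
/u/ (between /b/ and /ɡ/) is in the target of rule 1 but the environment (before a nasal consonant) is not met → [u].
/ɡ/ — not in any rule's target class → [ɡ].
/p/ — not in any rule's target class → [p].
/a/ (between /p/ and /x/): rule 1 targets it, but not before a nasal consonant → unchanged [a].
/x/ stays [x].
/i/ — between /x/ and /t/; rule 1 does not apply here → [i].
/t/ meets the environment for rule 3 (immediately before a consonant) → [ʔ].
/k/ (between /t/ and /o/): no rule targets it → [k].
/o/ (word-final) is in the target of rule 1 but the environment (before a nasal consonant) is not met → [o].

[pũmbuɡpaxiʔko]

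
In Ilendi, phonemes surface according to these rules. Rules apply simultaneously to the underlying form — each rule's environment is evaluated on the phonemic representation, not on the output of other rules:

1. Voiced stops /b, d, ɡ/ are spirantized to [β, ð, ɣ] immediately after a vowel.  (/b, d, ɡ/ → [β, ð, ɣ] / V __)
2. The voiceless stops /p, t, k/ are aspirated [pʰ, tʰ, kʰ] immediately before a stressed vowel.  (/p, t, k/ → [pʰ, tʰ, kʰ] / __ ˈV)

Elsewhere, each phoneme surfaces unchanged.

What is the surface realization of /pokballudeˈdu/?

/p/ (word-initial) is in the target of rule 2 but the environment (immediately before a stressed vowel) is not met → [p].
/o/ — not in any rule's target class → [o].
/k/ (between /o/ and /b/) fails the environment for rule 2, so it stays [k].
/b/ (between /k/ and /a/): rule 1 targets it, but not immediately after a vowel → unchanged [b].
/a/ — not in any rule's target class → [a].
/l/ — not in any rule's target class → [l].
/l/ stays [l].
/u/ stays [u].
/d/ meets the environment for rule 1 (immediately after a vowel) → [ð].
/e/ (between /d/ and /d/): no rule targets it → [e].
/d/ (between /e/ and /u/) occurs immediately after a vowel → [ð] by rule 1.
/u/ (word-final) is unaffected → [u].

[pokballuðeˈðu]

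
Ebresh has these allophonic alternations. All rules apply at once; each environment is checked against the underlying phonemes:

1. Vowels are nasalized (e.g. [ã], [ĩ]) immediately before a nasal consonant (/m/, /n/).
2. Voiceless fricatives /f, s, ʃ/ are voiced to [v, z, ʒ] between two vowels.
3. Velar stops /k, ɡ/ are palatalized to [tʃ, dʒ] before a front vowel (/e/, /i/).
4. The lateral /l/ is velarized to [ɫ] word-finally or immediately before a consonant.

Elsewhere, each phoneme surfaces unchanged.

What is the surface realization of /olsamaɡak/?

[oɫsãmaɡak]

/o/ (word-initial): rule 1 targets it, but not before a nasal consonant → unchanged [o].
/l/ — between /o/ and /s/, word-finally or immediately before a consonant — surfaces as [ɫ] (rule 4).
/s/ (between /l/ and /a/): rule 2 targets it, but not between two vowels → unchanged [s].
/a/ — between /s/ and /m/, before a nasal consonant — surfaces as [ã] (rule 1).
/m/ (between /a/ and /a/): no rule targets it → [m].
/a/ (between /m/ and /ɡ/) fails the environment for rule 1, so it stays [a].
/ɡ/ (between /a/ and /a/): rule 3 targets it, but not before a front vowel → unchanged [ɡ].
/a/ (between /ɡ/ and /k/) fails the environment for rule 1, so it stays [a].
/k/ (word-final): rule 3 targets it, but not before a front vowel → unchanged [k].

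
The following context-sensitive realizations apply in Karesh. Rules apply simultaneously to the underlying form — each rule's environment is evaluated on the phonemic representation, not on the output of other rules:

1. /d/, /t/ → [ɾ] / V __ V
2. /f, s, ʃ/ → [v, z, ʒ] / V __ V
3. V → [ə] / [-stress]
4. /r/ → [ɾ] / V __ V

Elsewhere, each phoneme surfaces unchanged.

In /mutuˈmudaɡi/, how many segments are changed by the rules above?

Segments that undergo a rule: /u/ → [ə] (rule 3); /t/ → [ɾ] (rule 1); /u/ → [ə] (rule 3); /d/ → [ɾ] (rule 1); /a/ → [ə] (rule 3); /i/ → [ə] (rule 3).
All other segments surface unchanged.

6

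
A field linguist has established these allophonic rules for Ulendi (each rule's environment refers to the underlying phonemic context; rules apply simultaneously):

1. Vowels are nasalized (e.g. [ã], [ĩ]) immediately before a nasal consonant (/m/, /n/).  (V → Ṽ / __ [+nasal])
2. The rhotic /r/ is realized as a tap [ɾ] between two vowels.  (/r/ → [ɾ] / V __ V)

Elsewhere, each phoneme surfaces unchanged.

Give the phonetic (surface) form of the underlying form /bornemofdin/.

/b/ — not in any rule's target class → [b].
/o/ — between /b/ and /r/; rule 1 does not apply here → [o].
/r/ (between /o/ and /n/) fails the environment for rule 2, so it stays [r].
/n/ (between /r/ and /e/): no rule targets it → [n].
/e/ (between /n/ and /m/): before a nasal consonant, so rule 1 applies → [ẽ].
/m/ stays [m].
/o/ (between /m/ and /f/) is in the target of rule 1 but the environment (before a nasal consonant) is not met → [o].
/f/ (between /o/ and /d/) is unaffected → [f].
/d/ stays [d].
/i/ — between /d/ and /n/, before a nasal consonant — surfaces as [ĩ] (rule 1).
/n/ (word-final) is unaffected → [n].

[bornẽmofdĩn]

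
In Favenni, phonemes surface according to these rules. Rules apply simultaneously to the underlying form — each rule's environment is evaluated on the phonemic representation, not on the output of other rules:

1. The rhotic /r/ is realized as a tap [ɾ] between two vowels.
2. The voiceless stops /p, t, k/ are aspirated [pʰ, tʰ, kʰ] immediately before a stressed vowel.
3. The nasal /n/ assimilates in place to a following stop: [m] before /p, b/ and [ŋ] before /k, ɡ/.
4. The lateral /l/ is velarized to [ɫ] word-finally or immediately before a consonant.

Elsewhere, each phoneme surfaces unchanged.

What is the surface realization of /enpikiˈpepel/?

/e/ (word-initial) is unaffected → [e].
/n/ (between /e/ and /p/): before a labial or velar stop, so rule 3 applies → [m].
/p/ (between /n/ and /i/): rule 2 targets it, but not immediately before a stressed vowel → unchanged [p].
/i/ (between /p/ and /k/): no rule targets it → [i].
/k/ (between /i/ and /i/) is in the target of rule 2 but the environment (immediately before a stressed vowel) is not met → [k].
/i/ (between /k/ and /p/): no rule targets it → [i].
/p/ meets the environment for rule 2 (immediately before a stressed vowel) → [pʰ].
/e/ stays [e].
/p/ (between /e/ and /e/) fails the environment for rule 2, so it stays [p].
/e/ (between /p/ and /l/) is unaffected → [e].
/l/ (word-final) occurs word-finally or immediately before a consonant → [ɫ] by rule 4.

[empikiˈpʰepeɫ]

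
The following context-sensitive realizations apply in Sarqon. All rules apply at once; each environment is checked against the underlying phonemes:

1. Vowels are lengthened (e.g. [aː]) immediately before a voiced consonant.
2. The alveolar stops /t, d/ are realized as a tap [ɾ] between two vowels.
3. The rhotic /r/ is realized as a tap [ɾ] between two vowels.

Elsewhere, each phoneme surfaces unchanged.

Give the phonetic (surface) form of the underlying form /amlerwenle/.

[aːmleːrweːnle]

Rule 1 applies to /a/ (word-initial: before a voiced consonant) → [aː].
/m/ — not in any rule's target class → [m].
/l/ (between /m/ and /e/): no rule targets it → [l].
/e/ (between /l/ and /r/) occurs before a voiced consonant → [eː] by rule 1.
/r/ (between /e/ and /w/) fails the environment for rule 3, so it stays [r].
/w/ (between /r/ and /e/): no rule targets it → [w].
/e/ (between /w/ and /n/) occurs before a voiced consonant → [eː] by rule 1.
/n/ (between /e/ and /l/): no rule targets it → [n].
/l/ stays [l].
/e/ (word-final): rule 1 targets it, but not before a voiced consonant → unchanged [e].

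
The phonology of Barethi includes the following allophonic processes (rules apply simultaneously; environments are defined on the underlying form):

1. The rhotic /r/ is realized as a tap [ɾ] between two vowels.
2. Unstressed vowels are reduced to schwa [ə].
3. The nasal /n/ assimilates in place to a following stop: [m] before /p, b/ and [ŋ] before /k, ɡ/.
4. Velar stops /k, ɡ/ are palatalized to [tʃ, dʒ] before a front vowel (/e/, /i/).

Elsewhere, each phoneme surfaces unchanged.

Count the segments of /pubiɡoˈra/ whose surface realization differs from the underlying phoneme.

Segments that undergo a rule: /u/ → [ə] (rule 2); /i/ → [ə] (rule 2); /o/ → [ə] (rule 2); /r/ → [ɾ] (rule 1).
All other segments surface unchanged.

4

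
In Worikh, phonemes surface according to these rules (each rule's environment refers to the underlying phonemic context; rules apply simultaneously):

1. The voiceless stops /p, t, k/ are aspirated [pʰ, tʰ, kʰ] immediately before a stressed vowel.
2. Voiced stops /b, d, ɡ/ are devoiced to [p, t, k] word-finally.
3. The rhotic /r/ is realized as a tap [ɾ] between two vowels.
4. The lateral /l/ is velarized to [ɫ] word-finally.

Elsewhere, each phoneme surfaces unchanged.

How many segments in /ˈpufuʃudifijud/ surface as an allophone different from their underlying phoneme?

Segments that undergo a rule: /p/ → [pʰ] (rule 1); /d/ → [t] (rule 2).
All other segments surface unchanged.

2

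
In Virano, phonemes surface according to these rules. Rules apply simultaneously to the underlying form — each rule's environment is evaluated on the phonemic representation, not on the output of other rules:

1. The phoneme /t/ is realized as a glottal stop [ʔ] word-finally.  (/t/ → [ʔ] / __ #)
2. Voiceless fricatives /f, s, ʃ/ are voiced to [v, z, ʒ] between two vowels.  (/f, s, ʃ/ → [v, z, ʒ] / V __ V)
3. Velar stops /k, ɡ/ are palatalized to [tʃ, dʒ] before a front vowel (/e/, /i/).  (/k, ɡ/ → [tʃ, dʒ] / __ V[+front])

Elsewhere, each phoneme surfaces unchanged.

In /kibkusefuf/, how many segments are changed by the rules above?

Segments that undergo a rule: /k/ → [tʃ] (rule 3); /s/ → [z] (rule 2); /f/ → [v] (rule 2).
All other segments surface unchanged.

3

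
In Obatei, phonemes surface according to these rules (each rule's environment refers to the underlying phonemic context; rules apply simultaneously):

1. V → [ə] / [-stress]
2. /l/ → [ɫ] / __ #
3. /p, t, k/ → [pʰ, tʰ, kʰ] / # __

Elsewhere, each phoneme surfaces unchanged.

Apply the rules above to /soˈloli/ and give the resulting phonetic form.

/o/ — between /s/ and /l/, in an unstressed syllable — surfaces as [ə] (rule 1).
/l/ (between /o/ and /o/) is in the target of rule 2 but the environment (word-finally) is not met → [l].
/o/ (between /l/ and /l/) is in the target of rule 1 but the environment (in an unstressed syllable) is not met → [o].
/l/ (between /o/ and /i/) fails the environment for rule 2, so it stays [l].
/i/ (word-final) occurs in an unstressed syllable → [ə] by rule 1.

[səˈlolə]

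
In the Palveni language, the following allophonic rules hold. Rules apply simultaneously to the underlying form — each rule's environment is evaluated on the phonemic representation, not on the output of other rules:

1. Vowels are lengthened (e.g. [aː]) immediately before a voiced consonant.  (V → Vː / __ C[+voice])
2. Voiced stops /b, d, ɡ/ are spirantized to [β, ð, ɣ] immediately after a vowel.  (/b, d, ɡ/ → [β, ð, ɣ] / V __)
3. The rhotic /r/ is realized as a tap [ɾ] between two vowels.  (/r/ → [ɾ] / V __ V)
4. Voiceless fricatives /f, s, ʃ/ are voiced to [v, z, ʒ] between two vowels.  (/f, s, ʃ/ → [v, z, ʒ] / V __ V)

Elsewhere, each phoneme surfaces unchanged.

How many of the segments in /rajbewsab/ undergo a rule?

4

Segments that undergo a rule: /a/ → [aː] (rule 1); /e/ → [eː] (rule 1); /a/ → [aː] (rule 1); /b/ → [β] (rule 2).
All other segments surface unchanged.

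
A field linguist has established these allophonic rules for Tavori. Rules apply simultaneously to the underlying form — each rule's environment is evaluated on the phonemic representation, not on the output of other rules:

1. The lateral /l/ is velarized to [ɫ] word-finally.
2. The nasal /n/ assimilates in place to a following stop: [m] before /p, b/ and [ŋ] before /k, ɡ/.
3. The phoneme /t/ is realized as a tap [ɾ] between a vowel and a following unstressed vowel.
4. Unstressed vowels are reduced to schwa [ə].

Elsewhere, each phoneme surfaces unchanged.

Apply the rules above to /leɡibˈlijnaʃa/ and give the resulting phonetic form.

[ləɡəbˈlijnəʃə]

/l/ — word-initial; rule 1 does not apply here → [l].
/e/ (between /l/ and /ɡ/): in an unstressed syllable, so rule 4 applies → [ə].
/i/ — between /ɡ/ and /b/, in an unstressed syllable — surfaces as [ə] (rule 4).
/l/ — between /b/ and /i/; rule 1 does not apply here → [l].
/i/ (between /l/ and /j/): rule 4 targets it, but not in an unstressed syllable → unchanged [i].
/n/ — between /j/ and /a/; rule 2 does not apply here → [n].
/a/ (between /n/ and /ʃ/) occurs in an unstressed syllable → [ə] by rule 4.
/a/ (word-final) occurs in an unstressed syllable → [ə] by rule 4.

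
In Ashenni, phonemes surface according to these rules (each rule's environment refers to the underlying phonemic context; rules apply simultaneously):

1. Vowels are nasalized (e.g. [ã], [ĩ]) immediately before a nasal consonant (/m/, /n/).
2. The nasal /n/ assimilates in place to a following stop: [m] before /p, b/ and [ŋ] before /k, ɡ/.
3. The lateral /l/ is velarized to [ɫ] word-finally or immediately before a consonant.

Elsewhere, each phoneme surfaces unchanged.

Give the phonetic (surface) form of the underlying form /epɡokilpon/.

/e/ (word-initial) fails the environment for rule 1, so it stays [e].
/p/ — not in any rule's target class → [p].
/ɡ/ (between /p/ and /o/): no rule targets it → [ɡ].
/o/ (between /ɡ/ and /k/) is in the target of rule 1 but the environment (before a nasal consonant) is not met → [o].
/k/ (between /o/ and /i/) is unaffected → [k].
/i/ — between /k/ and /l/; rule 1 does not apply here → [i].
Rule 3 applies to /l/ (between /i/ and /p/: word-finally or immediately before a consonant) → [ɫ].
/p/ (between /l/ and /o/) is unaffected → [p].
/o/ — between /p/ and /n/, before a nasal consonant — surfaces as [õ] (rule 1).
/n/ (word-final) fails the environment for rule 2, so it stays [n].

[epɡokiɫpõn]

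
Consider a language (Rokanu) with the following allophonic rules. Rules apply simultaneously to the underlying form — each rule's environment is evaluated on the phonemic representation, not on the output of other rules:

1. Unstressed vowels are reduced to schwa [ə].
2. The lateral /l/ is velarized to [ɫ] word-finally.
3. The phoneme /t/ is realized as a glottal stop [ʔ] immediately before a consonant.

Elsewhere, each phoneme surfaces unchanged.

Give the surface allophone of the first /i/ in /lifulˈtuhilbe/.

Rule 1 applies to /i/ (between /l/ and /f/: in an unstressed syllable) → [ə].

[ə]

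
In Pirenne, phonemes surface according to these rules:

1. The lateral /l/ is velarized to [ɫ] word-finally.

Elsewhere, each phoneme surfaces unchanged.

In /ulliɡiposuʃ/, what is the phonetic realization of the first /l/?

/l/ (between /u/ and /l/): rule 1 targets it, but not word-finally → unchanged [l].

[l]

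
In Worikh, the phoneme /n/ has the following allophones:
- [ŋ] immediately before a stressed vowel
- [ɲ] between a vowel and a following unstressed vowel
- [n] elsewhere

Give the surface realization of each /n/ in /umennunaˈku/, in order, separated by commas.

[n], [n], [ɲ]

Occurrence 1 (position 4): no conditioning environment matches → elsewhere allophone [n].
Occurrence 2 (position 5): no conditioning environment matches → elsewhere allophone [n].
Occurrence 3 (position 7): between a vowel and a following unstressed vowel → [ɲ].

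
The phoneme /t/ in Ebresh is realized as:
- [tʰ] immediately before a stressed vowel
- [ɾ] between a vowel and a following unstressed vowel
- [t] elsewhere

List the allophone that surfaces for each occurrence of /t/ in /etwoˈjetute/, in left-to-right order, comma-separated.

Occurrence 1 (position 2): no conditioning environment matches → elsewhere allophone [t].
Occurrence 2 (position 7): between a vowel and an unstressed vowel → [ɾ].
Occurrence 3 (position 9): between a vowel and an unstressed vowel → [ɾ].

[t], [ɾ], [ɾ]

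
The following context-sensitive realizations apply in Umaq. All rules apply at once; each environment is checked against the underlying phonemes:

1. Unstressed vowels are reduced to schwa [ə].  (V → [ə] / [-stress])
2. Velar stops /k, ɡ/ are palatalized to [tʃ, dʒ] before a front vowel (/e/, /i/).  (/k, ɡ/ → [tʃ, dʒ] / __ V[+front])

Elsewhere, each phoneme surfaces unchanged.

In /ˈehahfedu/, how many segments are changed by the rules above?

3

Segments that undergo a rule: /a/ → [ə] (rule 1); /e/ → [ə] (rule 1); /u/ → [ə] (rule 1).
All other segments surface unchanged.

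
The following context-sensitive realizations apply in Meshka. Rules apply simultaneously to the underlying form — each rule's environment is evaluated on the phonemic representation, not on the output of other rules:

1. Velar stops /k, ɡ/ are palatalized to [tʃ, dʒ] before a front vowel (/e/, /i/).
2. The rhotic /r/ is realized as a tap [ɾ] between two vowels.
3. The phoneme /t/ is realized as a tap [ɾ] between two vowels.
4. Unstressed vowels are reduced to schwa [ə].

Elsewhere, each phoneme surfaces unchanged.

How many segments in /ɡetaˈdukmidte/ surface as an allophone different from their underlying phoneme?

Segments that undergo a rule: /ɡ/ → [dʒ] (rule 1); /e/ → [ə] (rule 4); /t/ → [ɾ] (rule 3); /a/ → [ə] (rule 4); /i/ → [ə] (rule 4); /e/ → [ə] (rule 4).
All other segments surface unchanged.

6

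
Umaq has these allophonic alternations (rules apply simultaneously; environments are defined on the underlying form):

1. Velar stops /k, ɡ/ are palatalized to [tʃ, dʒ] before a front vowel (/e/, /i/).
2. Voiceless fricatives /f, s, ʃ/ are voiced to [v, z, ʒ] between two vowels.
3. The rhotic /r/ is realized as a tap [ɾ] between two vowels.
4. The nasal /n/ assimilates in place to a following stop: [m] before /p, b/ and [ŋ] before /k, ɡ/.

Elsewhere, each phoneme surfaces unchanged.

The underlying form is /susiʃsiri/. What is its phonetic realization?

[suziʃsiɾi]

/s/ — word-initial; rule 2 does not apply here → [s].
/u/ (between /s/ and /s/) is unaffected → [u].
/s/ meets the environment for rule 2 (between two vowels) → [z].
/i/ stays [i].
/ʃ/ — between /i/ and /s/; rule 2 does not apply here → [ʃ].
/s/ — between /ʃ/ and /i/; rule 2 does not apply here → [s].
/i/ (between /s/ and /r/): no rule targets it → [i].
/r/ meets the environment for rule 3 (between two vowels) → [ɾ].
/i/ (word-final): no rule targets it → [i].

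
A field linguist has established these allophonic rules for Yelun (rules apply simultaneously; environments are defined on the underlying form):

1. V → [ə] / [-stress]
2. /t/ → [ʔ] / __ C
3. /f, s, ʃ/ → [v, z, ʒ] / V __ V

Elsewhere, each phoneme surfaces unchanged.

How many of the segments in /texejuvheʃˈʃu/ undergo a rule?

Segments that undergo a rule: /e/ → [ə] (rule 1); /e/ → [ə] (rule 1); /u/ → [ə] (rule 1); /e/ → [ə] (rule 1).
All other segments surface unchanged.

4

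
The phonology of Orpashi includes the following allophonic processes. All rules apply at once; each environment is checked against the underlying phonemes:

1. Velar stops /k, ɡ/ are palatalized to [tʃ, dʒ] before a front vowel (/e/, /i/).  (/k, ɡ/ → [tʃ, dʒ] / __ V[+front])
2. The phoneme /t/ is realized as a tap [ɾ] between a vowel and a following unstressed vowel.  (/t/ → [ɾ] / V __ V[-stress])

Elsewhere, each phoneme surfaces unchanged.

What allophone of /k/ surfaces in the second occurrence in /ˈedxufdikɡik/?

[k]

/k/ (word-final) fails the environment for rule 1, so it stays [k].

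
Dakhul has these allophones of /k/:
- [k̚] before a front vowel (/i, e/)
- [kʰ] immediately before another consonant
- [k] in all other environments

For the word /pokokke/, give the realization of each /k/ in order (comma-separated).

Occurrence 1 (position 3): no conditioning environment matches → elsewhere allophone [k].
Occurrence 2 (position 5): immediately before another consonant → [kʰ].
Occurrence 3 (position 6): before a front vowel (/i, e/) → [k̚].

[k], [kʰ], [k̚]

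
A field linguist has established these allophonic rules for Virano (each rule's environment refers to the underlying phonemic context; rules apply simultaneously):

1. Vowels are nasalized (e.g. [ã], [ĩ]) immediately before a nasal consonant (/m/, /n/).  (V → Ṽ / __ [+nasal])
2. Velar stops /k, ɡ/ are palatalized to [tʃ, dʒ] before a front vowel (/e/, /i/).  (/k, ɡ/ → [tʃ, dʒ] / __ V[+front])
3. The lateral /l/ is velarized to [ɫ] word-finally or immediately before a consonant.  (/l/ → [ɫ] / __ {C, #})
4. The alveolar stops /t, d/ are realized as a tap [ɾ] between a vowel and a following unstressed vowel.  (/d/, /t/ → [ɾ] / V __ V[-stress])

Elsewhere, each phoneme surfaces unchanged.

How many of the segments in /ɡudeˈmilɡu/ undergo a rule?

Segments that undergo a rule: /d/ → [ɾ] (rule 4); /e/ → [ẽ] (rule 1); /l/ → [ɫ] (rule 3).
All other segments surface unchanged.

3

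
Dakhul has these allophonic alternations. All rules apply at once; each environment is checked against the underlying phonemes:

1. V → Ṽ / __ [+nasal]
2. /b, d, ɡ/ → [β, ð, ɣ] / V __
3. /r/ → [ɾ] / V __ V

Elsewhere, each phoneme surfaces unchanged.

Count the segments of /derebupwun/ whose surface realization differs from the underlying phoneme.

3

Segments that undergo a rule: /r/ → [ɾ] (rule 3); /b/ → [β] (rule 2); /u/ → [ũ] (rule 1).
All other segments surface unchanged.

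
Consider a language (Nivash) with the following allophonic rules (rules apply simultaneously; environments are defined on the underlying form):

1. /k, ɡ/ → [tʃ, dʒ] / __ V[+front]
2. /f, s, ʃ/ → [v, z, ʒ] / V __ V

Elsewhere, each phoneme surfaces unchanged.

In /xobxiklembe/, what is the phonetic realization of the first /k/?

[k]

/k/ — between /i/ and /l/; rule 1 does not apply here → [k].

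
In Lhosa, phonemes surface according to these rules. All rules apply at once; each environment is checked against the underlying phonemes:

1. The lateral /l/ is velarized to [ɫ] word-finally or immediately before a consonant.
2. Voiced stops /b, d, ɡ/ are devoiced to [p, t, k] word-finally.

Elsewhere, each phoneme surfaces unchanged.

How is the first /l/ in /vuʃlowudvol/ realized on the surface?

/l/ (between /ʃ/ and /o/): rule 1 targets it, but not word-finally or immediately before a consonant → unchanged [l].

[l]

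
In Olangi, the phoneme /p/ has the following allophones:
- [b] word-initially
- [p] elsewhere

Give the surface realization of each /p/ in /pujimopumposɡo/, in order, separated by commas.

Occurrence 1 (position 1): word-initially → [b].
Occurrence 2 (position 7): no conditioning environment matches → elsewhere allophone [p].
Occurrence 3 (position 10): no conditioning environment matches → elsewhere allophone [p].

[b], [p], [p]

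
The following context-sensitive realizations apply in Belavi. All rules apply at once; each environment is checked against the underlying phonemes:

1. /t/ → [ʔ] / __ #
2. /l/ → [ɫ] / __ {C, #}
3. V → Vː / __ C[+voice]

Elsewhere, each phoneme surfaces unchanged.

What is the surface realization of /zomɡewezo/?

/z/ (word-initial): no rule targets it → [z].
/o/ (between /z/ and /m/): before a voiced consonant, so rule 3 applies → [oː].
/m/ — not in any rule's target class → [m].
/ɡ/ (between /m/ and /e/): no rule targets it → [ɡ].
/e/ — between /ɡ/ and /w/, before a voiced consonant — surfaces as [eː] (rule 3).
/w/ (between /e/ and /e/) is unaffected → [w].
/e/ (between /w/ and /z/) occurs before a voiced consonant → [eː] by rule 3.
/z/ (between /e/ and /o/) is unaffected → [z].
/o/ (word-final): rule 3 targets it, but not before a voiced consonant → unchanged [o].

[zoːmɡeːweːzo]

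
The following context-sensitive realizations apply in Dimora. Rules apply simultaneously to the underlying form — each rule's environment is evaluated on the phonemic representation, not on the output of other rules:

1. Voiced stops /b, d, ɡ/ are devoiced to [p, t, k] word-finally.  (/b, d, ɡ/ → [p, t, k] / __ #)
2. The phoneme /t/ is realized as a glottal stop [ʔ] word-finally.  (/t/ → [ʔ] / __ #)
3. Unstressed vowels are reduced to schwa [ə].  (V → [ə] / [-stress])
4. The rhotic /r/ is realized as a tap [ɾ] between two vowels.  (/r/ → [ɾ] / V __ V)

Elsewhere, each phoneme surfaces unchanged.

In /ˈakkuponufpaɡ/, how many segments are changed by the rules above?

5

Segments that undergo a rule: /u/ → [ə] (rule 3); /o/ → [ə] (rule 3); /u/ → [ə] (rule 3); /a/ → [ə] (rule 3); /ɡ/ → [k] (rule 1).
All other segments surface unchanged.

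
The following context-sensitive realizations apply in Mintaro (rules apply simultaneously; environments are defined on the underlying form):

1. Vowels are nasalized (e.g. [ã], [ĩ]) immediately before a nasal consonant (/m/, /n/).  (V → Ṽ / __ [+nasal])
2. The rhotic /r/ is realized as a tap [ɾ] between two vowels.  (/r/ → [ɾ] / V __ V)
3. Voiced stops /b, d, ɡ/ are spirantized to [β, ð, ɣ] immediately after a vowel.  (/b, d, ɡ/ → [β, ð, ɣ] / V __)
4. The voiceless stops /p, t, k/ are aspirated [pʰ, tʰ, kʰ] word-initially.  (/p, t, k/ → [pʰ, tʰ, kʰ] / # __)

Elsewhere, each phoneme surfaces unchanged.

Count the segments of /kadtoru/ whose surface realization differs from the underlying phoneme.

3

Segments that undergo a rule: /k/ → [kʰ] (rule 4); /d/ → [ð] (rule 3); /r/ → [ɾ] (rule 2).
All other segments surface unchanged.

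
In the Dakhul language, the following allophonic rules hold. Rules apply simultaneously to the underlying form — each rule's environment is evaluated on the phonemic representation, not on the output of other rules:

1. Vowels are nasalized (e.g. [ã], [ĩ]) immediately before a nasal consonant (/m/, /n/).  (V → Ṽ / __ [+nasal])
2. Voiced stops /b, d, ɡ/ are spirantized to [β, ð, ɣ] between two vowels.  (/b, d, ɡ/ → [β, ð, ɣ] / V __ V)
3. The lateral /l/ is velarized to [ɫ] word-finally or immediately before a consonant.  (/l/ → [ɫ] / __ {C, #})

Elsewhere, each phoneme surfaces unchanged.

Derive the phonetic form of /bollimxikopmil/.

[boɫlĩmxikopmiɫ]

/b/ (word-initial) fails the environment for rule 2, so it stays [b].
/o/ (between /b/ and /l/) is in the target of rule 1 but the environment (before a nasal consonant) is not met → [o].
/l/ (between /o/ and /l/) occurs word-finally or immediately before a consonant → [ɫ] by rule 3.
/l/ (between /l/ and /i/) fails the environment for rule 3, so it stays [l].
Rule 1 applies to /i/ (between /l/ and /m/: before a nasal consonant) → [ĩ].
/m/ — not in any rule's target class → [m].
/x/ (between /m/ and /i/) is unaffected → [x].
/i/ (between /x/ and /k/) fails the environment for rule 1, so it stays [i].
/k/ (between /i/ and /o/) is unaffected → [k].
/o/ (between /k/ and /p/) fails the environment for rule 1, so it stays [o].
/p/ (between /o/ and /m/): no rule targets it → [p].
/m/ (between /p/ and /i/): no rule targets it → [m].
/i/ (between /m/ and /l/): rule 1 targets it, but not before a nasal consonant → unchanged [i].
Rule 3 applies to /l/ (word-final: word-finally or immediately before a consonant) → [ɫ].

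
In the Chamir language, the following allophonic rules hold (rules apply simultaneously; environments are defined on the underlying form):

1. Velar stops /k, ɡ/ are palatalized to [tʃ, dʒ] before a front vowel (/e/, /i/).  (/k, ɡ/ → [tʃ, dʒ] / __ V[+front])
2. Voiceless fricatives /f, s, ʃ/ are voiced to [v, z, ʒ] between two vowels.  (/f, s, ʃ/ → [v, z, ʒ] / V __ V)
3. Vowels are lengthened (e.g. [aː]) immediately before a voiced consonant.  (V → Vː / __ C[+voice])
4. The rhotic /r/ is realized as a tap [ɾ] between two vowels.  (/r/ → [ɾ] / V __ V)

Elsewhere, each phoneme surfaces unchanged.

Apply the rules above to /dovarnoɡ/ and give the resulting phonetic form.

[doːvaːrnoːɡ]

/d/ stays [d].
/o/ — between /d/ and /v/, before a voiced consonant — surfaces as [oː] (rule 3).
/v/ — not in any rule's target class → [v].
Rule 3 applies to /a/ (between /v/ and /r/: before a voiced consonant) → [aː].
/r/ — between /a/ and /n/; rule 4 does not apply here → [r].
/n/ (between /r/ and /o/) is unaffected → [n].
/o/ meets the environment for rule 3 (before a voiced consonant) → [oː].
/ɡ/ — word-final; rule 1 does not apply here → [ɡ].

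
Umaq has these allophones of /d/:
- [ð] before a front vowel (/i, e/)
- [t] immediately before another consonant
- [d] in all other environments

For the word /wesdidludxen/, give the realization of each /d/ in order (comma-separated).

Occurrence 1 (position 4): before a front vowel (/i, e/) → [ð].
Occurrence 2 (position 6): immediately before another consonant → [t].
Occurrence 3 (position 9): immediately before another consonant → [t].

[ð], [t], [t]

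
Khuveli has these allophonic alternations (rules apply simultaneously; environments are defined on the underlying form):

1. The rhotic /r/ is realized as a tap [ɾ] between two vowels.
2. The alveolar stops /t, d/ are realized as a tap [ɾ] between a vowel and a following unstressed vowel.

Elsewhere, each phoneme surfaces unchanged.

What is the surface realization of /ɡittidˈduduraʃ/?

/ɡ/ stays [ɡ].
/i/ stays [i].
/t/ (between /i/ and /t/) is in the target of rule 2 but the environment (between a vowel and a following unstressed vowel) is not met → [t].
/t/ (between /t/ and /i/) fails the environment for rule 2, so it stays [t].
/i/ (between /t/ and /d/) is unaffected → [i].
/d/ (between /i/ and /d/) is in the target of rule 2 but the environment (between a vowel and a following unstressed vowel) is not met → [d].
/d/ (between /d/ and /u/) fails the environment for rule 2, so it stays [d].
/u/ stays [u].
/d/ (between /u/ and /u/): between a vowel and a following unstressed vowel, so rule 2 applies → [ɾ].
/u/ — not in any rule's target class → [u].
/r/ meets the environment for rule 1 (between two vowels) → [ɾ].
/a/ — not in any rule's target class → [a].
/ʃ/ (word-final) is unaffected → [ʃ].

[ɡittidˈduɾuɾaʃ]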